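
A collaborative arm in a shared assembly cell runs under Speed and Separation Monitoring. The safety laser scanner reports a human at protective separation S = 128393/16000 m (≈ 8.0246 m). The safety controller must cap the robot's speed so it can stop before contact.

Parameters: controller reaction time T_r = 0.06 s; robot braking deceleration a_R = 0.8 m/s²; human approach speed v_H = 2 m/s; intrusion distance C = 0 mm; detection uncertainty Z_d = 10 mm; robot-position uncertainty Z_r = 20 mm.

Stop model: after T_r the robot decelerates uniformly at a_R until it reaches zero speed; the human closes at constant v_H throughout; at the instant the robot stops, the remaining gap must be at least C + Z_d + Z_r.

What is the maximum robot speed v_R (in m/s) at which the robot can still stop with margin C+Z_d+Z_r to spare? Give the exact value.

v_R_max = 41/20 m/s = 2.0500 m/s

collect terms ⇒ (5/8)·v_R² + (64/25)·v_R + (-125993/16000) = 0
  disc = (64/25)² − 4·(5/8)·(-125993/16000) = 4198401/160000 ; √disc = 2049/400
  v_R = (−(64/25) + 2049/400) / (2·(5/8)) = 41/20 m/s
check:
braking lasts T_s = (41/20)/(4/5) = 2.5625 s
robot covers v_R·T_r = 2.0500·0.0600 = 0.1230 m before braking
braking distance = 2.0500²/(2·0.8000) = 2.6266 m
human over T_r+T_s: 2.0000·(0.0600+2.5625) = 5.2450 m
residual clearance needed = 0.0000+0.0100+0.0200 = 0.0300 m
sum ≈ 0.1230+2.6266+5.2450+0.0300 ≈ 8.0246 m = S ✓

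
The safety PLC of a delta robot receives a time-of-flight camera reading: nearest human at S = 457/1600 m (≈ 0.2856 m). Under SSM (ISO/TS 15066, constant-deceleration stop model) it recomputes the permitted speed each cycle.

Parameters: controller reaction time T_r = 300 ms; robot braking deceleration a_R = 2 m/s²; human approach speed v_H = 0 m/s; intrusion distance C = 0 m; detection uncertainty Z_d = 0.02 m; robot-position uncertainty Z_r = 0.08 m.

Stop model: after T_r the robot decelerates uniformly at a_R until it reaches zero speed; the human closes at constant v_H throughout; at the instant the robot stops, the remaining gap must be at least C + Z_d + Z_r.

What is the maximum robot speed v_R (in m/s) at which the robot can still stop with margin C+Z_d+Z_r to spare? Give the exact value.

v_R_max = 9/20 m/s = 0.4500 m/s

collect terms ⇒ (1/4)·v_R² + (3/10)·v_R + (-297/1600) = 0
  disc = (3/10)² − 4·(1/4)·(-297/1600) = 441/1600 ; √disc = 21/40
  v_R = (−(3/10) + 21/40) / (2·(1/4)) = 9/20 m/s
check:
braking lasts T_s = (9/20)/2 = 0.2250 s
reaction-phase robot travel = 0.4500·0.3000 = 0.1350 m
braking distance = 0.4500²/(2·2.0000) = 0.0506 m
human over T_r+T_s: 0.0000·(0.3000+0.2250) = 0.0000 m
residual clearance needed = 0.0000+0.0200+0.0800 = 0.1000 m
sum ≈ 0.1350+0.0506+0.0000+0.1000 ≈ 0.2856 m = S ✓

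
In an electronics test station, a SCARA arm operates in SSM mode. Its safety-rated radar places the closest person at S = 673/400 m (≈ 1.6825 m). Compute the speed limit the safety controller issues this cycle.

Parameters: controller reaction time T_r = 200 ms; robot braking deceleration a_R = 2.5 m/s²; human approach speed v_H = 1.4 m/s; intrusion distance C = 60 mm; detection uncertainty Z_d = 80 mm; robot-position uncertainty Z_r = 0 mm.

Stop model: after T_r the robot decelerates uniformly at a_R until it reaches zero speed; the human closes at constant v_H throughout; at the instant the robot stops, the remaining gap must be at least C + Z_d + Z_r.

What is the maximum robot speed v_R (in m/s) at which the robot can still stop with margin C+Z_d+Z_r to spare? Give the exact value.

quadratic (1/5)·v² + (19/25)·v + (-101/80) = 0
  disc = (19/25)² − 4·(1/5)·(-101/80) = 3969/2500 ; √disc = 63/50
  v_R = (−(19/25) + 63/50) / (2·(1/5)) = 5/4 m/s
check:
T_s = v_R/a_R = (5/4)/(5/2) = 0.5000 s
robot covers v_R·T_r = 1.2500·0.2000 = 0.2500 m before braking
robot covers 1.2500·0.5000 − ½·2.5000·0.5000² = 0.3125 m while stopping
human over T_r+T_s: 1.4000·(0.2000+0.5000) = 0.9800 m
residual clearance needed = 0.0600+0.0800+0.0000 = 0.1400 m
sum ≈ 0.2500+0.3125+0.9800+0.1400 ≈ 1.6825 m = S ✓

v_R_max = 5/4 m/s = 1.2500 m/s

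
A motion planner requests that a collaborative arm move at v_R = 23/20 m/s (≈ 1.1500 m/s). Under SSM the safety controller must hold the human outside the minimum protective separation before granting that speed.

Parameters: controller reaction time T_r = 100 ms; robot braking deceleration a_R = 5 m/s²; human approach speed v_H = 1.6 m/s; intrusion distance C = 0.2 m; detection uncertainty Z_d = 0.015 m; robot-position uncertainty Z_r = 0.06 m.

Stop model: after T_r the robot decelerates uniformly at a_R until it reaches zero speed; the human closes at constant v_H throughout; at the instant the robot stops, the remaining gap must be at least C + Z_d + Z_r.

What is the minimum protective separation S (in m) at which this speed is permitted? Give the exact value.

stop time T_s = (23/20)/5 = 0.2300 s
reaction-phase robot travel = 1.1500·0.1000 = 0.1150 m
braking distance = 1.1500²/(2·5.0000) = 0.1323 m
human over T_r+T_s: 1.6000·(0.1000+0.2300) = 0.5280 m
C+Z_d+Z_r = 0.2000+0.0150+0.0600 = 0.2750 m
S_min ≈ 0.1150+0.1323+0.5280+0.2750  ⇒  S_min = 4201/4000 m

S_min = 4201/4000 m = 1.0502 m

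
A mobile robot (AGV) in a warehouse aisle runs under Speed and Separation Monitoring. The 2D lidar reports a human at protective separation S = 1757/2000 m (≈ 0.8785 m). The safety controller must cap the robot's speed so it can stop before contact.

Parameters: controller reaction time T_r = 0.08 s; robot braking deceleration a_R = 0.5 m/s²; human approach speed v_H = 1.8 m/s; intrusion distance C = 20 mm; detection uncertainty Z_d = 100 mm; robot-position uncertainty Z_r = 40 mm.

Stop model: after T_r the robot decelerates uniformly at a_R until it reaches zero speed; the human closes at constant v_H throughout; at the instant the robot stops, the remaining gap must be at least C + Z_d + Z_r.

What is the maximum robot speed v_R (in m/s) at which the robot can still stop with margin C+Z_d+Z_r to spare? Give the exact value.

v_R_max = 3/20 m/s = 0.1500 m/s

at the boundary: (1)·v² + (92/25)·v + (-1149/2000) = 0
  disc = (92/25)² − 4·(1)·(-1149/2000) = 39601/2500 ; √disc = 199/50
  v_R = (−(92/25) + 199/50) / (2·(1)) = 3/20 m/s
check:
stop time T_s = (3/20)/(1/2) = 0.3000 s
reaction-phase robot travel = 0.1500·0.0800 = 0.0120 m
robot under decel: 0.1500²/(2·0.5000) = 0.0225 m
human over T_r+T_s: 1.8000·(0.0800+0.3000) = 0.6840 m
residual clearance needed = 0.0200+0.1000+0.0400 = 0.1600 m
sum ≈ 0.0120+0.0225+0.6840+0.1600 ≈ 0.8785 m = S ✓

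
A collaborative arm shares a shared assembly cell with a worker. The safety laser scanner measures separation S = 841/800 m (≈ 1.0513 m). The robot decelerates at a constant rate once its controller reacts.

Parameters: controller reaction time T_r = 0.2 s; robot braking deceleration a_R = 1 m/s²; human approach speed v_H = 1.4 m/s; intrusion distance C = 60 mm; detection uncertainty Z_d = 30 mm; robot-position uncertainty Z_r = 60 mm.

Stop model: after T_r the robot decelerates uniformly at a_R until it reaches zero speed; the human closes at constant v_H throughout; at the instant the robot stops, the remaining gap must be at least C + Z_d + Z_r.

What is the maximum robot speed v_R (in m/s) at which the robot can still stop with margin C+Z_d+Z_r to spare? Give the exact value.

at the boundary: (1/2)·v² + (8/5)·v + (-497/800) = 0
  disc = (8/5)² − 4·(1/2)·(-497/800) = 1521/400 ; √disc = 39/20
  v_R = (−(8/5) + 39/20) / (2·(1/2)) = 7/20 m/s
check:
stop time T_s = (7/20)/1 = 0.3500 s
robot in T_r: 0.3500·0.2000 = 0.0700 m
braking distance = 0.3500²/(2·1.0000) = 0.0612 m
human closes 1.4000·0.5500 = 0.7700 m
margins: 0.0600+0.0300+0.0600 = 0.1500 m
sum ≈ 0.0700+0.0612+0.7700+0.1500 ≈ 1.0513 m = S ✓

v_R_max = 7/20 m/s = 0.3500 m/s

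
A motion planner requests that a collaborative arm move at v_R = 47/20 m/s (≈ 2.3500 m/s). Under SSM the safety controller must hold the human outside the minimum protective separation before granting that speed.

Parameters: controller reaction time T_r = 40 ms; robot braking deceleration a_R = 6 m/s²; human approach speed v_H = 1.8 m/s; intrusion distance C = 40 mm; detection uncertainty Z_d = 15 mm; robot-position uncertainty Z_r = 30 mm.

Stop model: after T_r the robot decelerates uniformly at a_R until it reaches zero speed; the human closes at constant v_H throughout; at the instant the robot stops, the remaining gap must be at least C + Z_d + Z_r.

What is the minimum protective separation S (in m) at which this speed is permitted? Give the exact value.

S_min = 33989/24000 m = 1.4162 m

T_s = v_R/a_R = (47/20)/6 = 0.3917 s
reaction-phase robot travel = 2.3500·0.0400 = 0.0940 m
robot under decel: 2.3500²/(2·6.0000) = 0.4602 m
person approaches 1.8000·(0.0400+0.3917) = 0.7770 m
margins: 0.0400+0.0150+0.0300 = 0.0850 m
S_min ≈ 0.0940+0.4602+0.7770+0.0850  ⇒  S_min = 33989/24000 m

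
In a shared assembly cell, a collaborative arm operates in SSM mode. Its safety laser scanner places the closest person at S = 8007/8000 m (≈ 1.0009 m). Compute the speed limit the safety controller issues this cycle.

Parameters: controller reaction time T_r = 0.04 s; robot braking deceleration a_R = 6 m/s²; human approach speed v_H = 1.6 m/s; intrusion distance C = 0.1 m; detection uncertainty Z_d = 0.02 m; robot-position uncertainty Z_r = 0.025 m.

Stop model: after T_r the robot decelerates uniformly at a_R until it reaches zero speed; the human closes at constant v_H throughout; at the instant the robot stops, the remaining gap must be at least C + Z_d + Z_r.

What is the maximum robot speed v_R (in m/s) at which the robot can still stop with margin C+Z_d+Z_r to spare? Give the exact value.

quadratic (1/12)·v² + (23/75)·v + (-1267/1600) = 0
  disc = (23/75)² − 4·(1/12)·(-1267/1600) = 128881/360000 ; √disc = 359/600
  v_R = (−(23/75) + 359/600) / (2·(1/12)) = 7/4 m/s
check:
braking lasts T_s = (7/4)/6 = 0.2917 s
robot in T_r: 1.7500·0.0400 = 0.0700 m
robot covers 1.7500·0.2917 − ½·6.0000·0.2917² = 0.2552 m while stopping
human over T_r+T_s: 1.6000·(0.0400+0.2917) = 0.5307 m
C+Z_d+Z_r = 0.1000+0.0200+0.0250 = 0.1450 m
sum ≈ 0.0700+0.2552+0.5307+0.1450 ≈ 1.0009 m = S ✓

v_R_max = 7/4 m/s = 1.7500 m/s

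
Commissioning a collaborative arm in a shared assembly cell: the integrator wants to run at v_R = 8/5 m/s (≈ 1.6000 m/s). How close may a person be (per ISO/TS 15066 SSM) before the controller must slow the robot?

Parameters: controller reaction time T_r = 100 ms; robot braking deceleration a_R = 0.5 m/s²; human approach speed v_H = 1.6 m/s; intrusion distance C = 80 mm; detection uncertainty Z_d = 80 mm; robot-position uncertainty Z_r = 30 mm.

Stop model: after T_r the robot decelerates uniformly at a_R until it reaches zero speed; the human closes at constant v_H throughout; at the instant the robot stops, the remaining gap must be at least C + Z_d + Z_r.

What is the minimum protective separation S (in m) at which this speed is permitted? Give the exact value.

stop time T_s = (8/5)/(1/2) = 3.2000 s
reaction-phase robot travel = 1.6000·0.1000 = 0.1600 m
robot covers 1.6000·3.2000 − ½·0.5000·3.2000² = 2.5600 m while stopping
human closes 1.6000·3.3000 = 5.2800 m
C+Z_d+Z_r = 0.0800+0.0800+0.0300 = 0.1900 m
S_min ≈ 0.1600+2.5600+5.2800+0.1900  ⇒  S_min = 819/100 m

S_min = 819/100 m = 8.1900 m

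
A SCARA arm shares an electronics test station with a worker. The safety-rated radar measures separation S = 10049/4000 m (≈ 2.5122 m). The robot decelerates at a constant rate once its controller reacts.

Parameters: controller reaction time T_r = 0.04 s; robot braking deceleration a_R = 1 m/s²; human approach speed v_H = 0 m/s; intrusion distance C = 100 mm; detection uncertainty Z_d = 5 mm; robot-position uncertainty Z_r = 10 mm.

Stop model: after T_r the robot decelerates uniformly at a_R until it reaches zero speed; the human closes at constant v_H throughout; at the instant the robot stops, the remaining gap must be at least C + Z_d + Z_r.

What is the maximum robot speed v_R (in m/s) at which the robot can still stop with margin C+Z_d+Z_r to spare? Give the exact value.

quadratic (1/2)·v² + (1/25)·v + (-9589/4000) = 0
  disc = (1/25)² − 4·(1/2)·(-9589/4000) = 47961/10000 ; √disc = 219/100
  v_R = (−(1/25) + 219/100) / (2·(1/2)) = 43/20 m/s
check:
stop time T_s = (43/20)/1 = 2.1500 s
reaction-phase robot travel = 2.1500·0.0400 = 0.0860 m
braking distance = 2.1500²/(2·1.0000) = 2.3112 m
person approaches 0.0000·(0.0400+2.1500) = 0.0000 m
margins: 0.1000+0.0050+0.0100 = 0.1150 m
sum ≈ 0.0860+2.3112+0.0000+0.1150 ≈ 2.5122 m = S ✓

v_R_max = 43/20 m/s = 2.1500 m/s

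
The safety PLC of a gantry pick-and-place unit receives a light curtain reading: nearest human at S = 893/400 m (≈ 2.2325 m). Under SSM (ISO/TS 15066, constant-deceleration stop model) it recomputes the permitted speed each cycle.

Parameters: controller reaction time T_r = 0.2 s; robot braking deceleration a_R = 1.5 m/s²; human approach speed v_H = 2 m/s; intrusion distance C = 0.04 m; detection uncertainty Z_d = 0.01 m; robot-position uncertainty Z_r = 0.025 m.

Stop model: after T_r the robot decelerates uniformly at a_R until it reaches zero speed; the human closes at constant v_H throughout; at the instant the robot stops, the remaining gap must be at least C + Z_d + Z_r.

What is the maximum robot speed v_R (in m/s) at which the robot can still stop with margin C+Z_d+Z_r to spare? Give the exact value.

v_R_max = 19/20 m/s = 0.9500 m/s

at the boundary: (1/3)·v² + (23/15)·v + (-703/400) = 0
  disc = (23/15)² − 4·(1/3)·(-703/400) = 169/36 ; √disc = 13/6
  v_R = (−(23/15) + 13/6) / (2·(1/3)) = 19/20 m/s
check:
braking lasts T_s = (19/20)/(3/2) = 0.6333 s
robot in T_r: 0.9500·0.2000 = 0.1900 m
robot under decel: 0.9500²/(2·1.5000) = 0.3008 m
human over T_r+T_s: 2.0000·(0.2000+0.6333) = 1.6667 m
C+Z_d+Z_r = 0.0400+0.0100+0.0250 = 0.0750 m
sum ≈ 0.1900+0.3008+1.6667+0.0750 ≈ 2.2325 m = S ✓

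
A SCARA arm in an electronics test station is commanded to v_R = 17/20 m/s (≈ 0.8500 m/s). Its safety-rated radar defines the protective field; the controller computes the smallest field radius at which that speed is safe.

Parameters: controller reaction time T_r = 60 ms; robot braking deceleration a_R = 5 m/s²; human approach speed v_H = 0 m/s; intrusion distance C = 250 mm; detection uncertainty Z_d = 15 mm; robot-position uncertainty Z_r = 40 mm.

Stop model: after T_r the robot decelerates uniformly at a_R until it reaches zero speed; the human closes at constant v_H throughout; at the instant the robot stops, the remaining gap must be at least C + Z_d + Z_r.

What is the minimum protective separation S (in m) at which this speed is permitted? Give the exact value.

S_min = 1713/4000 m = 0.4283 m

stop time T_s = (17/20)/5 = 0.1700 s
robot covers v_R·T_r = 0.8500·0.0600 = 0.0510 m before braking
robot covers 0.8500·0.1700 − ½·5.0000·0.1700² = 0.0722 m while stopping
human closes 0.0000·0.2300 = 0.0000 m
residual clearance needed = 0.2500+0.0150+0.0400 = 0.3050 m
S_min ≈ 0.0510+0.0722+0.0000+0.3050  ⇒  S_min = 1713/4000 m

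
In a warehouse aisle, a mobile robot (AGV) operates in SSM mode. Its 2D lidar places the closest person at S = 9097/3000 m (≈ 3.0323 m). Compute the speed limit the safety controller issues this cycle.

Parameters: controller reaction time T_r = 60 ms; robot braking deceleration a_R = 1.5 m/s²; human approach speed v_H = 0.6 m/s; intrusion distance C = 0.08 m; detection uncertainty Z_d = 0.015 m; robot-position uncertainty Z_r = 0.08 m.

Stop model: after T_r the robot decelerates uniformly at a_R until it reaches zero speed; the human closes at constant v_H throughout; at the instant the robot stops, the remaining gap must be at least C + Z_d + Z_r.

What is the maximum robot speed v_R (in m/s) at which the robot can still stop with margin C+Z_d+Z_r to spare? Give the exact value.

quadratic (1/3)·v² + (23/50)·v + (-1058/375) = 0
  disc = (23/50)² − 4·(1/3)·(-1058/375) = 89401/22500 ; √disc = 299/150
  v_R = (−(23/50) + 299/150) / (2·(1/3)) = 23/10 m/s
check:
T_s = v_R/a_R = (23/10)/(3/2) = 1.5333 s
robot in T_r: 2.3000·0.0600 = 0.1380 m
braking distance = 2.3000²/(2·1.5000) = 1.7633 m
human over T_r+T_s: 0.6000·(0.0600+1.5333) = 0.9560 m
residual clearance needed = 0.0800+0.0150+0.0800 = 0.1750 m
sum ≈ 0.1380+1.7633+0.9560+0.1750 ≈ 3.0323 m = S ✓

v_R_max = 23/10 m/s = 2.3000 m/s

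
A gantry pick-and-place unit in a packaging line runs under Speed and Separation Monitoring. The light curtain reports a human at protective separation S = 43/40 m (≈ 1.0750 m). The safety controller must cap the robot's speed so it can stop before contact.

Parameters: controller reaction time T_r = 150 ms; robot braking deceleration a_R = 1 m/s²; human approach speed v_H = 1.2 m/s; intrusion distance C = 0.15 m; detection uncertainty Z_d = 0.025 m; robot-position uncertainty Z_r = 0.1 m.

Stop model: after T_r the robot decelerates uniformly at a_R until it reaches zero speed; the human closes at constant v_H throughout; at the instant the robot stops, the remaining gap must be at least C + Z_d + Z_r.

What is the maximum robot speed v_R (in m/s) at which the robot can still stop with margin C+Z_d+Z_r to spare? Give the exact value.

v_R_max = 2/5 m/s = 0.4000 m/s

at the boundary: (1/2)·v² + (27/20)·v + (-31/50) = 0
  disc = (27/20)² − 4·(1/2)·(-31/50) = 49/16 ; √disc = 7/4
  v_R = (−(27/20) + 7/4) / (2·(1/2)) = 2/5 m/s
check:
braking lasts T_s = (2/5)/1 = 0.4000 s
robot in T_r: 0.4000·0.1500 = 0.0600 m
braking distance = 0.4000²/(2·1.0000) = 0.0800 m
human over T_r+T_s: 1.2000·(0.1500+0.4000) = 0.6600 m
residual clearance needed = 0.1500+0.0250+0.1000 = 0.2750 m
sum ≈ 0.0600+0.0800+0.6600+0.2750 ≈ 1.0750 m = S ✓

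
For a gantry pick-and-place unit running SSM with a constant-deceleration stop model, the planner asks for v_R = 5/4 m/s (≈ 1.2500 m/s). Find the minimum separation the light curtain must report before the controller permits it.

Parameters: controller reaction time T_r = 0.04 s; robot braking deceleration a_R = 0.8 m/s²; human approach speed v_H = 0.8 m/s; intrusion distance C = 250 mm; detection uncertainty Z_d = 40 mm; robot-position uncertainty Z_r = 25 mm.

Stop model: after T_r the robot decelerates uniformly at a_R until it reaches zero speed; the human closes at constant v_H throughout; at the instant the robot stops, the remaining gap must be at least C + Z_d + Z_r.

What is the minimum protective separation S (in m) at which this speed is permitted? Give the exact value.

braking lasts T_s = (5/4)/(4/5) = 1.5625 s
reaction-phase robot travel = 1.2500·0.0400 = 0.0500 m
robot covers 1.2500·1.5625 − ½·0.8000·1.5625² = 0.9766 m while stopping
human closes 0.8000·1.6025 = 1.2820 m
margins: 0.2500+0.0400+0.0250 = 0.3150 m
S_min ≈ 0.0500+0.9766+1.2820+0.3150  ⇒  S_min = 41977/16000 m

S_min = 41977/16000 m = 2.6236 m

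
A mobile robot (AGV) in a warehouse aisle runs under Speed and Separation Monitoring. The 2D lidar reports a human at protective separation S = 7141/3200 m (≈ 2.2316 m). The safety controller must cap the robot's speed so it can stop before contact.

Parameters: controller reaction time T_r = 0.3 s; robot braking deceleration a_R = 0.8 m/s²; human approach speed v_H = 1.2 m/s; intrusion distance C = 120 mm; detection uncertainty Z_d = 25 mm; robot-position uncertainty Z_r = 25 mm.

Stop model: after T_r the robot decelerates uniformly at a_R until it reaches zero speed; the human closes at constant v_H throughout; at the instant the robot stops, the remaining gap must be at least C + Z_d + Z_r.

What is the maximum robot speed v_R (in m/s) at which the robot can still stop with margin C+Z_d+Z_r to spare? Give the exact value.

v_R_max = 3/4 m/s = 0.7500 m/s

collect terms ⇒ (5/8)·v_R² + (9/5)·v_R + (-1089/640) = 0
  disc = (9/5)² − 4·(5/8)·(-1089/640) = 47961/6400 ; √disc = 219/80
  v_R = (−(9/5) + 219/80) / (2·(5/8)) = 3/4 m/s
check:
T_s = v_R/a_R = (3/4)/(4/5) = 0.9375 s
robot in T_r: 0.7500·0.3000 = 0.2250 m
robot covers 0.7500·0.9375 − ½·0.8000·0.9375² = 0.3516 m while stopping
person approaches 1.2000·(0.3000+0.9375) = 1.4850 m
C+Z_d+Z_r = 0.1200+0.0250+0.0250 = 0.1700 m
sum ≈ 0.2250+0.3516+1.4850+0.1700 ≈ 2.2316 m = S ✓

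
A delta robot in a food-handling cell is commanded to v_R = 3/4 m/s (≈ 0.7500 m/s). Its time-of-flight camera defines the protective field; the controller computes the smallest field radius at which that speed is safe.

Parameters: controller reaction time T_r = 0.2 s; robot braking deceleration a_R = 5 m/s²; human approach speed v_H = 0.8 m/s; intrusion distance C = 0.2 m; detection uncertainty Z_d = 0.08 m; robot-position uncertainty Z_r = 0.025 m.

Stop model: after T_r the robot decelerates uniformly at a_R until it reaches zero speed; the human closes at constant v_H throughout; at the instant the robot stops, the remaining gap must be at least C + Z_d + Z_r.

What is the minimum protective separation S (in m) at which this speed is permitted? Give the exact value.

stop time T_s = (3/4)/5 = 0.1500 s
robot in T_r: 0.7500·0.2000 = 0.1500 m
robot covers 0.7500·0.1500 − ½·5.0000·0.1500² = 0.0563 m while stopping
person approaches 0.8000·(0.2000+0.1500) = 0.2800 m
C+Z_d+Z_r = 0.2000+0.0800+0.0250 = 0.3050 m
S_min ≈ 0.1500+0.0563+0.2800+0.3050  ⇒  S_min = 633/800 m

S_min = 633/800 m = 0.7913 m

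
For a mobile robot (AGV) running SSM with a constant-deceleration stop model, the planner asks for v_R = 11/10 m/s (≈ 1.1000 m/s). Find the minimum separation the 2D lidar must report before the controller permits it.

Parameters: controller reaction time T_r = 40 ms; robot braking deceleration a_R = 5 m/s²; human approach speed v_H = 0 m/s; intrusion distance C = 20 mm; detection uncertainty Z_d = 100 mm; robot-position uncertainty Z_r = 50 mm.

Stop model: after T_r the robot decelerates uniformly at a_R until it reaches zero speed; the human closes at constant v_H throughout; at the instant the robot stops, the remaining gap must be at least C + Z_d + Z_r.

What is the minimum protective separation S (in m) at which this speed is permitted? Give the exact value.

stop time T_s = (11/10)/5 = 0.2200 s
robot in T_r: 1.1000·0.0400 = 0.0440 m
robot covers 1.1000·0.2200 − ½·5.0000·0.2200² = 0.1210 m while stopping
person approaches 0.0000·(0.0400+0.2200) = 0.0000 m
residual clearance needed = 0.0200+0.1000+0.0500 = 0.1700 m
S_min ≈ 0.0440+0.1210+0.0000+0.1700  ⇒  S_min = 67/200 m

S_min = 67/200 m = 0.3350 m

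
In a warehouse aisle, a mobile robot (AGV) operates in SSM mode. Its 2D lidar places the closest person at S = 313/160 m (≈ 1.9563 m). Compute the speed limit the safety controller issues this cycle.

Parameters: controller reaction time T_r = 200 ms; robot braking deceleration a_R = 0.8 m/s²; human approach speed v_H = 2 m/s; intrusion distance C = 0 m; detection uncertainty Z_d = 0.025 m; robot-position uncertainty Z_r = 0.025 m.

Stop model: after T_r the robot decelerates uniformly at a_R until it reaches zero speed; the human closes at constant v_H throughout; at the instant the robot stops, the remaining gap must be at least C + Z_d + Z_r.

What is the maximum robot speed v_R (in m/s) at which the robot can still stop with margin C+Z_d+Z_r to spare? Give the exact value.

v_R_max = 1/2 m/s = 0.5000 m/s

at the boundary: (5/8)·v² + (27/10)·v + (-241/160) = 0
  disc = (27/10)² − 4·(5/8)·(-241/160) = 17689/1600 ; √disc = 133/40
  v_R = (−(27/10) + 133/40) / (2·(5/8)) = 1/2 m/s
check:
T_s = v_R/a_R = (1/2)/(4/5) = 0.6250 s
robot covers v_R·T_r = 0.5000·0.2000 = 0.1000 m before braking
robot under decel: 0.5000²/(2·0.8000) = 0.1562 m
human over T_r+T_s: 2.0000·(0.2000+0.6250) = 1.6500 m
C+Z_d+Z_r = 0.0000+0.0250+0.0250 = 0.0500 m
sum ≈ 0.1000+0.1562+1.6500+0.0500 ≈ 1.9563 m = S ✓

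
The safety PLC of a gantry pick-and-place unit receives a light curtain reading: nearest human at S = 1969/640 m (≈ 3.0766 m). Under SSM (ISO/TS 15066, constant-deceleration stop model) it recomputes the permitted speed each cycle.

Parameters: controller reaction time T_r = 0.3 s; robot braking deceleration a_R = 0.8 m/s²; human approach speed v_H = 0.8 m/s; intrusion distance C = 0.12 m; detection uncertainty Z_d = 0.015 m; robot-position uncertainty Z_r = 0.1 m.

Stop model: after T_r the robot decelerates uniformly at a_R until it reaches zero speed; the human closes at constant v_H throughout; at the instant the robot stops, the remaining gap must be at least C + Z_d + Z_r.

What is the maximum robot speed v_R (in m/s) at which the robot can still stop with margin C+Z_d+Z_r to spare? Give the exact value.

v_R_max = 5/4 m/s = 1.2500 m/s

collect terms ⇒ (5/8)·v_R² + (13/10)·v_R + (-333/128) = 0
  disc = (13/10)² − 4·(5/8)·(-333/128) = 52441/6400 ; √disc = 229/80
  v_R = (−(13/10) + 229/80) / (2·(5/8)) = 5/4 m/s
check:
braking lasts T_s = (5/4)/(4/5) = 1.5625 s
robot covers v_R·T_r = 1.2500·0.3000 = 0.3750 m before braking
braking distance = 1.2500²/(2·0.8000) = 0.9766 m
person approaches 0.8000·(0.3000+1.5625) = 1.4900 m
residual clearance needed = 0.1200+0.0150+0.1000 = 0.2350 m
sum ≈ 0.3750+0.9766+1.4900+0.2350 ≈ 3.0766 m = S ✓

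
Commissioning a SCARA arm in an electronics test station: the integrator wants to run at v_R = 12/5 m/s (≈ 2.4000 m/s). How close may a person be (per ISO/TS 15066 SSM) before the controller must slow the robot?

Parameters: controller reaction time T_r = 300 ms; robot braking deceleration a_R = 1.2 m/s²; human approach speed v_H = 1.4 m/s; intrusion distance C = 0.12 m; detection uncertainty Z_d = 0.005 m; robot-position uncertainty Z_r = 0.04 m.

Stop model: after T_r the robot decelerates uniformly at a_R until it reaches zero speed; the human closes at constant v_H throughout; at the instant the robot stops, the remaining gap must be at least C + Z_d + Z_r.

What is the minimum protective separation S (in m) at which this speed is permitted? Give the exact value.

S_min = 1301/200 m = 6.5050 m

braking lasts T_s = (12/5)/(6/5) = 2.0000 s
robot in T_r: 2.4000·0.3000 = 0.7200 m
robot under decel: 2.4000²/(2·1.2000) = 2.4000 m
person approaches 1.4000·(0.3000+2.0000) = 3.2200 m
margins: 0.1200+0.0050+0.0400 = 0.1650 m
S_min ≈ 0.7200+2.4000+3.2200+0.1650  ⇒  S_min = 1301/200 m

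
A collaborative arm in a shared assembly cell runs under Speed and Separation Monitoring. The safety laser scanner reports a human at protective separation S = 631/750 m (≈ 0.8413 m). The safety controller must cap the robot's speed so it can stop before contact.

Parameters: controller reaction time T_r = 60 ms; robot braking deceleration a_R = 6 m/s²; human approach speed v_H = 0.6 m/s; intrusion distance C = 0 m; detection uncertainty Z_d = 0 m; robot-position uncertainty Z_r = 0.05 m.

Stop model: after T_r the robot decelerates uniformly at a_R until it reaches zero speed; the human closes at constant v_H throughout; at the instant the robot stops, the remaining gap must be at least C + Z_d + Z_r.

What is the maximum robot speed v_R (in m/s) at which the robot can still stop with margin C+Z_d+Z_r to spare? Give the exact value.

v_R_max = 11/5 m/s = 2.2000 m/s

at the boundary: (1/12)·v² + (4/25)·v + (-1133/1500) = 0
  disc = (4/25)² − 4·(1/12)·(-1133/1500) = 6241/22500 ; √disc = 79/150
  v_R = (−(4/25) + 79/150) / (2·(1/12)) = 11/5 m/s
check:
stop time T_s = (11/5)/6 = 0.3667 s
robot covers v_R·T_r = 2.2000·0.0600 = 0.1320 m before braking
robot covers 2.2000·0.3667 − ½·6.0000·0.3667² = 0.4033 m while stopping
human closes 0.6000·0.4267 = 0.2560 m
margins: 0.0000+0.0000+0.0500 = 0.0500 m
sum ≈ 0.1320+0.4033+0.2560+0.0500 ≈ 0.8413 m = S ✓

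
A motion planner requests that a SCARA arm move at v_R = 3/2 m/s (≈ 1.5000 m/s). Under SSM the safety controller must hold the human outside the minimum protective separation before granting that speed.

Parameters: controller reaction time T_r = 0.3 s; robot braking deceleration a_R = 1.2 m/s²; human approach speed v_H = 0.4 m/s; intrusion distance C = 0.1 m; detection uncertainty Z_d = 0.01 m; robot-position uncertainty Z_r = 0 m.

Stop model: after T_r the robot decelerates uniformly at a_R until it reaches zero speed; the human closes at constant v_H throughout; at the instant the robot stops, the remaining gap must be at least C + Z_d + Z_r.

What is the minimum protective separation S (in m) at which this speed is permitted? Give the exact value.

T_s = v_R/a_R = (3/2)/(6/5) = 1.2500 s
reaction-phase robot travel = 1.5000·0.3000 = 0.4500 m
braking distance = 1.5000²/(2·1.2000) = 0.9375 m
human closes 0.4000·1.5500 = 0.6200 m
C+Z_d+Z_r = 0.1000+0.0100+0.0000 = 0.1100 m
S_min ≈ 0.4500+0.9375+0.6200+0.1100  ⇒  S_min = 847/400 m

S_min = 847/400 m = 2.1175 m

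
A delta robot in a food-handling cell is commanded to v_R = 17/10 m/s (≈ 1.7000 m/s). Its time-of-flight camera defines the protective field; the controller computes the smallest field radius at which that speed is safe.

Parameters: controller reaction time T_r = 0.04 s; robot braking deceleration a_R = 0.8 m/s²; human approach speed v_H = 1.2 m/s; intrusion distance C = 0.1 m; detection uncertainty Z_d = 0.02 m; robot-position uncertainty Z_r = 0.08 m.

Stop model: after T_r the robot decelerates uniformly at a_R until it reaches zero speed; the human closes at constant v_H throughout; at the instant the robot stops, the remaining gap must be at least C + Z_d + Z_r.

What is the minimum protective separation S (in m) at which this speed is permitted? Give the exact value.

braking lasts T_s = (17/10)/(4/5) = 2.1250 s
reaction-phase robot travel = 1.7000·0.0400 = 0.0680 m
braking distance = 1.7000²/(2·0.8000) = 1.8062 m
human closes 1.2000·2.1650 = 2.5980 m
margins: 0.1000+0.0200+0.0800 = 0.2000 m
S_min ≈ 0.0680+1.8062+2.5980+0.2000  ⇒  S_min = 18689/4000 m

S_min = 18689/4000 m = 4.6723 m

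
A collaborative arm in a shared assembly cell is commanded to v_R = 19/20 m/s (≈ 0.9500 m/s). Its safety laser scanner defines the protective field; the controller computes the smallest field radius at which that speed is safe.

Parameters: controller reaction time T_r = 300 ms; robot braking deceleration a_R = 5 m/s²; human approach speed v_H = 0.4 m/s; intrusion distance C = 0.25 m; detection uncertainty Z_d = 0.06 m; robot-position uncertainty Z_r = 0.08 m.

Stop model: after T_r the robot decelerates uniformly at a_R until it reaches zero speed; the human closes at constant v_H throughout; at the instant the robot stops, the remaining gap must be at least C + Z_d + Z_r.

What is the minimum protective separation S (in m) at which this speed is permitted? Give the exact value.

braking lasts T_s = (19/20)/5 = 0.1900 s
reaction-phase robot travel = 0.9500·0.3000 = 0.2850 m
robot covers 0.9500·0.1900 − ½·5.0000·0.1900² = 0.0902 m while stopping
human over T_r+T_s: 0.4000·(0.3000+0.1900) = 0.1960 m
margins: 0.2500+0.0600+0.0800 = 0.3900 m
S_min ≈ 0.2850+0.0902+0.1960+0.3900  ⇒  S_min = 769/800 m

S_min = 769/800 m = 0.9613 m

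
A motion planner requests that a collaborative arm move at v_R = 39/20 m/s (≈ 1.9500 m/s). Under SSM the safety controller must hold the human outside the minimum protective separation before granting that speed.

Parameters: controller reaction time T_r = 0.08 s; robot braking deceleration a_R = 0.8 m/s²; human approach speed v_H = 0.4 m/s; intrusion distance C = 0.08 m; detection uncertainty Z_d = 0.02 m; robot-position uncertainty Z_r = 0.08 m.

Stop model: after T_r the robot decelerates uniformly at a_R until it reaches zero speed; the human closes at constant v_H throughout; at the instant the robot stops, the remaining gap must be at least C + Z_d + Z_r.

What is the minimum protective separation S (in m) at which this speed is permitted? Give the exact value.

S_min = 59513/16000 m = 3.7196 m

T_s = v_R/a_R = (39/20)/(4/5) = 2.4375 s
reaction-phase robot travel = 1.9500·0.0800 = 0.1560 m
robot under decel: 1.9500²/(2·0.8000) = 2.3766 m
human closes 0.4000·2.5175 = 1.0070 m
margins: 0.0800+0.0200+0.0800 = 0.1800 m
S_min ≈ 0.1560+2.3766+1.0070+0.1800  ⇒  S_min = 59513/16000 m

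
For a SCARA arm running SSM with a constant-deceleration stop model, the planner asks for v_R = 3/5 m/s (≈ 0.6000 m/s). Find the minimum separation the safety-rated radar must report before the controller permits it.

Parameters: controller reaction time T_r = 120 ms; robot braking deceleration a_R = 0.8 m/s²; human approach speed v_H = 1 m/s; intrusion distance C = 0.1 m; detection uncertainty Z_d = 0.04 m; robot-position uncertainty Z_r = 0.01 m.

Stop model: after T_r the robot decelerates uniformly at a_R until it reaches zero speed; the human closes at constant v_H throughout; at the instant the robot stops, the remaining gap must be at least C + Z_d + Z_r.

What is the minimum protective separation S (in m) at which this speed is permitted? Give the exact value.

S_min = 1317/1000 m = 1.3170 m

T_s = v_R/a_R = (3/5)/(4/5) = 0.7500 s
robot covers v_R·T_r = 0.6000·0.1200 = 0.0720 m before braking
robot under decel: 0.6000²/(2·0.8000) = 0.2250 m
human over T_r+T_s: 1.0000·(0.1200+0.7500) = 0.8700 m
C+Z_d+Z_r = 0.1000+0.0400+0.0100 = 0.1500 m
S_min ≈ 0.0720+0.2250+0.8700+0.1500  ⇒  S_min = 1317/1000 m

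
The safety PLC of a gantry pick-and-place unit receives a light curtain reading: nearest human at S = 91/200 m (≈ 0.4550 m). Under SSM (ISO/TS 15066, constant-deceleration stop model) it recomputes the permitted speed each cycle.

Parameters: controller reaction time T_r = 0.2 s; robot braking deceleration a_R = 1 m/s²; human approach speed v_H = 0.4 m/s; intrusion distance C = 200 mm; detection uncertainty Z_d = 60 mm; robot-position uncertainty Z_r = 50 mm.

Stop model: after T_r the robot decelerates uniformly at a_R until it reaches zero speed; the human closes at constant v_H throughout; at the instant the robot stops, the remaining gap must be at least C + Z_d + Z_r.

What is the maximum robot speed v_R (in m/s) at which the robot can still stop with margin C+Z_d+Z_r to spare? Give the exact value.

quadratic (1/2)·v² + (3/5)·v + (-13/200) = 0
  disc = (3/5)² − 4·(1/2)·(-13/200) = 49/100 ; √disc = 7/10
  v_R = (−(3/5) + 7/10) / (2·(1/2)) = 1/10 m/s
check:
T_s = v_R/a_R = (1/10)/1 = 0.1000 s
reaction-phase robot travel = 0.1000·0.2000 = 0.0200 m
braking distance = 0.1000²/(2·1.0000) = 0.0050 m
human closes 0.4000·0.3000 = 0.1200 m
C+Z_d+Z_r = 0.2000+0.0600+0.0500 = 0.3100 m
sum ≈ 0.0200+0.0050+0.1200+0.3100 ≈ 0.4550 m = S ✓

v_R_max = 1/10 m/s = 0.1000 m/s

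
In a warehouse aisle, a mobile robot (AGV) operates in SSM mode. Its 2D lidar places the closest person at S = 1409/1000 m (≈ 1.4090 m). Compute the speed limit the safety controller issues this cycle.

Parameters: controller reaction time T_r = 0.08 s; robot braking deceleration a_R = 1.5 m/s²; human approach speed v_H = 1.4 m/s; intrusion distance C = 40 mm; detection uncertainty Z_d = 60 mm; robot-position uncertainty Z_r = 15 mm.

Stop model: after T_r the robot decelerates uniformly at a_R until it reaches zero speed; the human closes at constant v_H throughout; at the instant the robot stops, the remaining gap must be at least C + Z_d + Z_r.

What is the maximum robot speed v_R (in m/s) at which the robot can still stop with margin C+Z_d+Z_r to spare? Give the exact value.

at the boundary: (1/3)·v² + (76/75)·v + (-591/500) = 0
  disc = (76/75)² − 4·(1/3)·(-591/500) = 14641/5625 ; √disc = 121/75
  v_R = (−(76/75) + 121/75) / (2·(1/3)) = 9/10 m/s
check:
braking lasts T_s = (9/10)/(3/2) = 0.6000 s
robot in T_r: 0.9000·0.0800 = 0.0720 m
robot covers 0.9000·0.6000 − ½·1.5000·0.6000² = 0.2700 m while stopping
human closes 1.4000·0.6800 = 0.9520 m
C+Z_d+Z_r = 0.0400+0.0600+0.0150 = 0.1150 m
sum ≈ 0.0720+0.2700+0.9520+0.1150 ≈ 1.4090 m = S ✓

v_R_max = 9/10 m/s = 0.9000 m/s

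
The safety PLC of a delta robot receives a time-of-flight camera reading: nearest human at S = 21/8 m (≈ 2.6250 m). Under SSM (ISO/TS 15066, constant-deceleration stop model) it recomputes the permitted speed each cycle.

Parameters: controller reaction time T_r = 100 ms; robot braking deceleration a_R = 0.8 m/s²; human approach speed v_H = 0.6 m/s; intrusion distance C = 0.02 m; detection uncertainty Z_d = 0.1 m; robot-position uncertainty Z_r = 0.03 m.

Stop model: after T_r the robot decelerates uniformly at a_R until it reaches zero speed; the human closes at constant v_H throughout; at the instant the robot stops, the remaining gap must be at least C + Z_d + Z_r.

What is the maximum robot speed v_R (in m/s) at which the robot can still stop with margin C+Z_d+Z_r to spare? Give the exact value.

v_R_max = 7/5 m/s = 1.4000 m/s

at the boundary: (5/8)·v² + (17/20)·v + (-483/200) = 0
  disc = (17/20)² − 4·(5/8)·(-483/200) = 169/25 ; √disc = 13/5
  v_R = (−(17/20) + 13/5) / (2·(5/8)) = 7/5 m/s
check:
stop time T_s = (7/5)/(4/5) = 1.7500 s
robot covers v_R·T_r = 1.4000·0.1000 = 0.1400 m before braking
robot covers 1.4000·1.7500 − ½·0.8000·1.7500² = 1.2250 m while stopping
person approaches 0.6000·(0.1000+1.7500) = 1.1100 m
C+Z_d+Z_r = 0.0200+0.1000+0.0300 = 0.1500 m
sum ≈ 0.1400+1.2250+1.1100+0.1500 ≈ 2.6250 m = S ✓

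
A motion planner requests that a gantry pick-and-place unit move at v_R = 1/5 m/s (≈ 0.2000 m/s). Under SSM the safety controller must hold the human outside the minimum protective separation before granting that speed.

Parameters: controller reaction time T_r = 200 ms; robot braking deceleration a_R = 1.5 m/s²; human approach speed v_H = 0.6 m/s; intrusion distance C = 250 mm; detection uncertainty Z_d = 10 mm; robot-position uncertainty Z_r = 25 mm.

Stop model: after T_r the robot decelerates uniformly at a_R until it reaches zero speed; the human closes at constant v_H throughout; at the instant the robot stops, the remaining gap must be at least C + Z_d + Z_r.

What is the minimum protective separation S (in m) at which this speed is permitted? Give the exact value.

braking lasts T_s = (1/5)/(3/2) = 0.1333 s
reaction-phase robot travel = 0.2000·0.2000 = 0.0400 m
robot under decel: 0.2000²/(2·1.5000) = 0.0133 m
human closes 0.6000·0.3333 = 0.2000 m
C+Z_d+Z_r = 0.2500+0.0100+0.0250 = 0.2850 m
S_min ≈ 0.0400+0.0133+0.2000+0.2850  ⇒  S_min = 323/600 m

S_min = 323/600 m = 0.5383 m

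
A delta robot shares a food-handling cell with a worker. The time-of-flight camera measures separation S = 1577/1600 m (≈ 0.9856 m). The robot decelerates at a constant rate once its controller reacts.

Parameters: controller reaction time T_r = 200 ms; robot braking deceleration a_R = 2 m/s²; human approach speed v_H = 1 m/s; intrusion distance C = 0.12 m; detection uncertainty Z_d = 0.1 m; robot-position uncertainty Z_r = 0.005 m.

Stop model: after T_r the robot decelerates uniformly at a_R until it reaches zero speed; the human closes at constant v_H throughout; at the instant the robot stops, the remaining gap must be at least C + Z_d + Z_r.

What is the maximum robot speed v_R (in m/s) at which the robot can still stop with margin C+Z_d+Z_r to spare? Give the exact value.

collect terms ⇒ (1/4)·v_R² + (7/10)·v_R + (-897/1600) = 0
  disc = (7/10)² − 4·(1/4)·(-897/1600) = 1681/1600 ; √disc = 41/40
  v_R = (−(7/10) + 41/40) / (2·(1/4)) = 13/20 m/s
check:
T_s = v_R/a_R = (13/20)/2 = 0.3250 s
reaction-phase robot travel = 0.6500·0.2000 = 0.1300 m
robot under decel: 0.6500²/(2·2.0000) = 0.1056 m
human over T_r+T_s: 1.0000·(0.2000+0.3250) = 0.5250 m
C+Z_d+Z_r = 0.1200+0.1000+0.0050 = 0.2250 m
sum ≈ 0.1300+0.1056+0.5250+0.2250 ≈ 0.9856 m = S ✓

v_R_max = 13/20 m/s = 0.6500 m/s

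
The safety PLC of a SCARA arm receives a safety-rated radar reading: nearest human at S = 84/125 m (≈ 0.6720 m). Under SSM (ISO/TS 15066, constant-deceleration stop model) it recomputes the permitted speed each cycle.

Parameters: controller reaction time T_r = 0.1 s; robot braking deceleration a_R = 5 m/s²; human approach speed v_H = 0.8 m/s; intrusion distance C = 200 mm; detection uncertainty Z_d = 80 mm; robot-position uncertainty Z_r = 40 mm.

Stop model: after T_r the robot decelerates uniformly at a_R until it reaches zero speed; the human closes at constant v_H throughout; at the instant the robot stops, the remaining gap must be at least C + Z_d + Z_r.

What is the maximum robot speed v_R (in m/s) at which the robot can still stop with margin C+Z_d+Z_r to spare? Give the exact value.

collect terms ⇒ (1/10)·v_R² + (13/50)·v_R + (-34/125) = 0
  disc = (13/50)² − 4·(1/10)·(-34/125) = 441/2500 ; √disc = 21/50
  v_R = (−(13/50) + 21/50) / (2·(1/10)) = 4/5 m/s
check:
braking lasts T_s = (4/5)/5 = 0.1600 s
reaction-phase robot travel = 0.8000·0.1000 = 0.0800 m
robot under decel: 0.8000²/(2·5.0000) = 0.0640 m
human over T_r+T_s: 0.8000·(0.1000+0.1600) = 0.2080 m
C+Z_d+Z_r = 0.2000+0.0800+0.0400 = 0.3200 m
sum ≈ 0.0800+0.0640+0.2080+0.3200 ≈ 0.6720 m = S ✓

v_R_max = 4/5 m/s = 0.8000 m/s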